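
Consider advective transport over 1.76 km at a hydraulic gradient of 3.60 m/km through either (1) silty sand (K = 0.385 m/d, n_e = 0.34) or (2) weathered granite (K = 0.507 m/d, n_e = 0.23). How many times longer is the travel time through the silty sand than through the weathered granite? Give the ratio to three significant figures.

Unit 1 (silty sand): v = 0.385×0.0036/0.34 = 0.004076 m/d, t = 1760/0.004076 = 431700 d
Unit 2 (weathered granite): v = 0.507×0.0036/0.23 = 0.007936 m/d, t = 1760/0.007936 = 221800 d
t(silty sand) / t(weathered granite) = 431700/221800 = 1.95

1.95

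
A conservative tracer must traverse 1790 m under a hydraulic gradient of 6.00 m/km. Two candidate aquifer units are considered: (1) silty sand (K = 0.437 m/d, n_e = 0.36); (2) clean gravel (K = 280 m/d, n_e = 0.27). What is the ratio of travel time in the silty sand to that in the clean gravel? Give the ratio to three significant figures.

854

Unit 1 (silty sand): v = 0.437×0.0060/0.36 = 0.007283 m/d, t = 1790/0.007283 = 245800 d
Unit 2 (clean gravel): v = 280×0.0060/0.27 = 6.222 m/d, t = 1790/6.222 = 287.7 d
t(silty sand) / t(clean gravel) = 245800/287.7 = 854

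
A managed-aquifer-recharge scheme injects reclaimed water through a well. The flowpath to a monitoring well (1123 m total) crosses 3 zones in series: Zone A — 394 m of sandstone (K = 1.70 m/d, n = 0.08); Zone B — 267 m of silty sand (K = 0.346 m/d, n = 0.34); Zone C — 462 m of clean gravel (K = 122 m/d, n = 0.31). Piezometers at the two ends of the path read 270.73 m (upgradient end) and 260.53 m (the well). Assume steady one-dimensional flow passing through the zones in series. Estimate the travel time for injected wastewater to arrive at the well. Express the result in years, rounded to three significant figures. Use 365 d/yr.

71.8 years

Total head drop ΔH = 270.73 − 260.53 = 10.20 m
Continuity: the same q passes through each zone, so ΔH = q·Σ(L_j/K_j) — the zones act as resistances in series.
Σ(L/K) = 394/1.70 + 267/0.346 + 462/122 = 231.8 + 771.7 + 3.787 = 1007 d
q = ΔH / Σ(L/K) = 10.20 / 1007 = 0.01013 m/d (same in every zone)
Zone A: v = q/n = 0.01013/0.08 = 0.1266 m/d → t_A = 394/0.1266 = 3113 d
Zone B: v = q/n = 0.01013/0.34 = 0.02978 m/d → t_B = 267/0.02978 = 8964 d
Zone C: v = q/n = 0.01013/0.31 = 0.03267 m/d → t_C = 462/0.03267 = 14140 d
Total t = 3113 + 8964 + 14140 = 26220 d
   = 26220 / 365 = 71.8 yr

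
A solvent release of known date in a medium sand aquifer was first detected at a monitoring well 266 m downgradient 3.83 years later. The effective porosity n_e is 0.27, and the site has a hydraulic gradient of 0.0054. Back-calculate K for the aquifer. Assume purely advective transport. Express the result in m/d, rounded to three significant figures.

t = 3.83 years = 1398 d
v = L / t = 266 / 1398 = 0.1903 m/d
K = v · n / i = 0.1903 × 0.27 / 0.0054 = 9.51 m/d

9.51 m/d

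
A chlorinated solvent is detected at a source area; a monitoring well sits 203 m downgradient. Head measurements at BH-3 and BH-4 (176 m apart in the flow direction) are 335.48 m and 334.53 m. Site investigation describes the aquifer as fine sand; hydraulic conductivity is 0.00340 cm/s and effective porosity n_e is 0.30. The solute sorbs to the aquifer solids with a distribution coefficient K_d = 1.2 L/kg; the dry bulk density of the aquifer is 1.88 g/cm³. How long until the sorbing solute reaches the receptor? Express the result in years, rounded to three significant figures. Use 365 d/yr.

Hydraulic gradient i = (335.48 − 334.53) / 176 = 0.95 / 176 = 0.005398
K = 0.00340 cm/s × 864 = 2.938 m/d
Specific discharge q = 2.938 × 0.005398 = 0.01586 m/d
Seepage velocity v = q / n = 0.01586 / 0.30 = 0.05285 m/d
Retardation R = 1 + ρ_b·K_d/n = 1 + 1.88×1.2/0.30 = 8.520
Contaminant velocity v_c = v/R = 0.05285/8.520 = 0.006204 m/d
t = L/v_c = 203/0.006204 = 32720 d
   = 32720/365 = 89.7 yr

89.7 years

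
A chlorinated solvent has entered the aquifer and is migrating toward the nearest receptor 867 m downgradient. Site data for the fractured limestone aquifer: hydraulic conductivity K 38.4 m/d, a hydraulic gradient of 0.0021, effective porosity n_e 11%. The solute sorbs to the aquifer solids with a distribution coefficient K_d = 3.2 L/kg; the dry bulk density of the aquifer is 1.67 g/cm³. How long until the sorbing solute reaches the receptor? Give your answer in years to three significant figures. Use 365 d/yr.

161 years

Specific discharge q = 38.4 × 0.0021 = 0.08064 m/d
Seepage velocity v = q / n = 0.08064 / 0.11 = 0.7331 m/d
Retardation R = 1 + ρ_b·K_d/n = 1 + 1.67×3.2/0.11 = 49.58
Contaminant velocity v_c = v/R = 0.7331/49.58 = 0.01479 m/d
t = L/v_c = 867/0.01479 = 58640 d
   = 58640/365 = 161 yr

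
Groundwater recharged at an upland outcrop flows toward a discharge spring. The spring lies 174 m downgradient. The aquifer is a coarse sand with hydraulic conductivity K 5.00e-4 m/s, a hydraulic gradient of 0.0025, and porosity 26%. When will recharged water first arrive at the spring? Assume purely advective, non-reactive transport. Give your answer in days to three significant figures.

K = 5.00e-4 m/s × 86400 s/d = 43.20 m/d
Darcy flux q = K·i = 43.20 × 0.0025 = 0.1080 m/d
Average linear velocity = 0.1080 / 0.26 = 0.4154 m/d
t = L / v = 174 / 0.4154 = 418.9 d

419 days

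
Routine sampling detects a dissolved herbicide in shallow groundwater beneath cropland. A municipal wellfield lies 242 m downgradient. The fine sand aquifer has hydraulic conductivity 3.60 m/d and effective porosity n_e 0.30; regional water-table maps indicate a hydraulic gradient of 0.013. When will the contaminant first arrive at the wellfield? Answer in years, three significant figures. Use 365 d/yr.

Darcy flux q = K·i = 3.60 × 0.013 = 0.04680 m/d
v_s = q/n_e = 0.04680/0.30 = 0.1560 m/d
t = L / v = 242 / 0.1560 = 1551 d
   = 1551 / 365 = 4.25 yr

4.25 years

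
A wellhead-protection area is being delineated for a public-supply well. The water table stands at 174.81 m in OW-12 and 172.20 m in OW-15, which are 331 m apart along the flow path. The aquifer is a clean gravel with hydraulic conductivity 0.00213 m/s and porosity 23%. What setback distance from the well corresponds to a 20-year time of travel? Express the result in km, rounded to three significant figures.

46.1 km

Hydraulic gradient i = (174.81 − 172.20) / 331 = 2.61 / 331 = 0.007885
K = 0.00213 m/s × 86400 s/d = 184.0 m/d
Specific discharge q = 184.0 × 0.007885 = 1.451 m/d
Average linear velocity = 1.451 / 0.23 = 6.309 m/d
T = 20 yr × 365 = 7300 d
L = v × T = 6.309 × 7300 = 46060 m
   = 46.1 km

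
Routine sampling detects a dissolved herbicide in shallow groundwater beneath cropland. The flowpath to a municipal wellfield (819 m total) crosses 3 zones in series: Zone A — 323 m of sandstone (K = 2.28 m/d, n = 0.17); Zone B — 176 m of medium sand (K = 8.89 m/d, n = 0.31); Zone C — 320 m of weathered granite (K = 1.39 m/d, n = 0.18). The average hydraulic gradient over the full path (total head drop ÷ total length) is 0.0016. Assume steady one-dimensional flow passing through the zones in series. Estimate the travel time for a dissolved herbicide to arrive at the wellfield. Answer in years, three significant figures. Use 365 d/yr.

137 years

For zones in series the flux q is common to all zones; the equivalent conductivity is the harmonic (thickness-weighted) mean, K_eq = L_total / Σ(L_j/K_j).
Σ(L/K) = 323/2.28 + 176/8.89 + 320/1.39 = 141.7 + 19.80 + 230.2 = 391.7 d
K_eq = L_total / Σ(L/K) = 819 / 391.7 = 2.091 m/d
q = K_eq · i = 2.091 × 0.0016 = 0.003346 m/d (same in every zone)
Zone A: v = q/n = 0.003346/0.17 = 0.01968 m/d → t_A = 323/0.01968 = 16410 d
Zone B: v = q/n = 0.003346/0.31 = 0.01079 m/d → t_B = 176/0.01079 = 16310 d
Zone C: v = q/n = 0.003346/0.18 = 0.01859 m/d → t_C = 320/0.01859 = 17220 d
Total t = 16410 + 16310 + 17220 = 49940 d
   = 49940 / 365 = 137 yr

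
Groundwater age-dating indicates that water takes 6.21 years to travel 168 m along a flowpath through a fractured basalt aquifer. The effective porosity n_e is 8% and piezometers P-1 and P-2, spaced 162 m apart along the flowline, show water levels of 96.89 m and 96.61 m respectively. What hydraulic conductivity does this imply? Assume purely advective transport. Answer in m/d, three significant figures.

Hydraulic gradient i = (96.89 − 96.61) / 162 = 0.28 / 162 = 0.001728
t = 6.21 years = 2267 d
v = L / t = 168 / 2267 = 0.07412 m/d
K = v · n / i = 0.07412 × 0.08 / 0.001728 = 3.43 m/d

3.43 m/d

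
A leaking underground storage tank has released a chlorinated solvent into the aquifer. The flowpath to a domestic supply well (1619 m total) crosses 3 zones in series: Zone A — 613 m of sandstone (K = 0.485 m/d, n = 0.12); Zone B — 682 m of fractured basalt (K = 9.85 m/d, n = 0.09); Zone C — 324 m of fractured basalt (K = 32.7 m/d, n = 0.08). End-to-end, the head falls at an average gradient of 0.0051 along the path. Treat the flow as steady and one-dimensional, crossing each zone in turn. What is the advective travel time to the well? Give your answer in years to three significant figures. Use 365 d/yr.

71.7 years

Continuity: the same q passes through each zone, so ΔH = q·Σ(L_j/K_j) — the zones act as resistances in series.
Σ(L/K) = 613/0.485 + 682/9.85 + 324/32.7 = 1264 + 69.24 + 9.908 = 1343 d
K_eq = L_total / Σ(L/K) = 1619 / 1343 = 1.205 m/d
q = K_eq · i = 1.205 × 0.0051 = 0.006148 m/d (same in every zone)
Zone A: v = q/n = 0.006148/0.12 = 0.05123 m/d → t_A = 613/0.05123 = 11970 d
Zone B: v = q/n = 0.006148/0.09 = 0.06831 m/d → t_B = 682/0.06831 = 9984 d
Zone C: v = q/n = 0.006148/0.08 = 0.07685 m/d → t_C = 324/0.07685 = 4216 d
Total t = 11970 + 9984 + 4216 = 26170 d
   = 26170 / 365 = 71.7 yr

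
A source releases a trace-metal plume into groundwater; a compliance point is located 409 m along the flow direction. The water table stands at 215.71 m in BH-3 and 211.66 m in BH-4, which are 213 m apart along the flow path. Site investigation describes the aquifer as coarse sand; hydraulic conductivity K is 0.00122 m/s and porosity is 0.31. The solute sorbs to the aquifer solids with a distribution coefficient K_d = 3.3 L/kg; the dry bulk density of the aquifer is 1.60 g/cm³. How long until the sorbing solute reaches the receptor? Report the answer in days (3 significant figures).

1140 days

Hydraulic gradient i = (215.71 − 211.66) / 213 = 4.05 / 213 = 0.01901
K = 0.00122 m/s × 86400 s/d = 105.4 m/d
Specific discharge q = 105.4 × 0.01901 = 2.004 m/d
v = Ki/n = 105.4·0.01901/0.31 = 6.465 m/d
Retardation R = 1 + ρ_b·K_d/n = 1 + 1.60×3.3/0.31 = 18.03
Contaminant velocity v_c = v/R = 6.465/18.03 = 0.3585 m/d
t = L/v_c = 409/0.3585 = 1141 d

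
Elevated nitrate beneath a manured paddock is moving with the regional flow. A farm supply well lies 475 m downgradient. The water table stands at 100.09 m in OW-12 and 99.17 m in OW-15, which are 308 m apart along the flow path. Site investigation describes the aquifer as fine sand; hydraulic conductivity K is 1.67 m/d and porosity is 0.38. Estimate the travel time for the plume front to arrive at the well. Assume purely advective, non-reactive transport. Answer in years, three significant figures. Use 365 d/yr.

Hydraulic gradient i = (100.09 − 99.17) / 308 = 0.92 / 308 = 0.002987
Darcy flux q = K·i = 1.67 × 0.002987 = 0.004988 m/d
Average linear velocity = 0.004988 / 0.38 = 0.01313 m/d
t = L / v = 475 / 0.01313 = 36180 d
   = 36180 / 365 = 99.1 yr

99.1 years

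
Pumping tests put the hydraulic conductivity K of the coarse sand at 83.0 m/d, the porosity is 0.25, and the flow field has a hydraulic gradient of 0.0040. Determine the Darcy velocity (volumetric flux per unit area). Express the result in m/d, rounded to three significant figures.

0.332 m/d

Darcy flux q = K·i = 83.0 × 0.0040 = 0.3320 m/d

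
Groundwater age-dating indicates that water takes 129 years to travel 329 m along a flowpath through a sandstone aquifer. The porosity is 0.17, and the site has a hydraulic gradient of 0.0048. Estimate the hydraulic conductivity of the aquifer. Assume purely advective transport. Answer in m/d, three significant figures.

0.247 m/d

t = 129 years = 47090 d
v = L / t = 329 / 47090 = 0.006987 m/d
K = v · n / i = 0.006987 × 0.17 / 0.0048 = 0.247 m/d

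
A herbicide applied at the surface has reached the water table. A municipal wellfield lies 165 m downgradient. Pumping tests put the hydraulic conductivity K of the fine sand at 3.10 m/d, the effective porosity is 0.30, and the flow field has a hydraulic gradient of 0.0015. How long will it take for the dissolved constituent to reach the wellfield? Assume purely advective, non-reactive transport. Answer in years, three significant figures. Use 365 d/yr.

29.2 years

Specific discharge q = 3.10 × 0.0015 = 0.004650 m/d
v_s = q/n_e = 0.004650/0.30 = 0.01550 m/d
t = L / v = 165 / 0.01550 = 10650 d
   = 10650 / 365 = 29.2 yr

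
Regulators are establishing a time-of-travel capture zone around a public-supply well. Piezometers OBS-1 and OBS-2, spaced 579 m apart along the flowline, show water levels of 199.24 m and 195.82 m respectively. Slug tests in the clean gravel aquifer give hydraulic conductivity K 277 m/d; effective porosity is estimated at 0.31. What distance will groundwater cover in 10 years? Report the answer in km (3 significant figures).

Hydraulic gradient i = (199.24 − 195.82) / 579 = 3.42 / 579 = 0.005907
Specific discharge q = 277 × 0.005907 = 1.636 m/d
v_s = q/n_e = 1.636/0.31 = 5.278 m/d
T = 10 yr × 365 = 3650 d
L = v × T = 5.278 × 3650 = 19260 m
   = 19.3 km

19.3 km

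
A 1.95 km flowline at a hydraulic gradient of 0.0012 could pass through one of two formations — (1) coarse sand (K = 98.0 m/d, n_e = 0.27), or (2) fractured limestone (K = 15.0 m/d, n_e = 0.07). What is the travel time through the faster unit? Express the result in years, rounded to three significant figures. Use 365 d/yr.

12.3 years

Unit 1 (coarse sand): v = 98.0×0.0012/0.27 = 0.4356 m/d, t = 1950/0.4356 = 4477 d
Unit 2 (fractured limestone): v = 15.0×0.0012/0.07 = 0.2571 m/d, t = 1950/0.2571 = 7583 d
Faster: 4477 d / 365 = 12.3 yr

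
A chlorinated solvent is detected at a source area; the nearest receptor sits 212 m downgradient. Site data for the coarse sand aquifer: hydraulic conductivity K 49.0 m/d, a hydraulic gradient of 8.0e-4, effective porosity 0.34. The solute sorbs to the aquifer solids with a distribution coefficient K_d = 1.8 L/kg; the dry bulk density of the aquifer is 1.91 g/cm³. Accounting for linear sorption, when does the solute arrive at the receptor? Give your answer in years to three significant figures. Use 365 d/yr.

56.0 years

q = Ki = 49.0 × 8.0e-4 = 0.03920 m/d
v_s = q/n_e = 0.03920/0.34 = 0.1153 m/d
Retardation R = 1 + ρ_b·K_d/n = 1 + 1.91×1.8/0.34 = 11.11
Contaminant velocity v_c = v/R = 0.1153/11.11 = 0.01038 m/d
t = L/v_c = 212/0.01038 = 20430 d
   = 20430/365 = 56.0 yr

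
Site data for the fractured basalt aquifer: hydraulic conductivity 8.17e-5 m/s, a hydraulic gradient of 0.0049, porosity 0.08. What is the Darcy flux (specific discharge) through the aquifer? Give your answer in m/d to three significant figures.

K = 8.17e-5 m/s × 86400 s/d = 7.059 m/d
Darcy flux q = K·i = 7.059 × 0.0049 = 0.03459 m/d

0.0346 m/d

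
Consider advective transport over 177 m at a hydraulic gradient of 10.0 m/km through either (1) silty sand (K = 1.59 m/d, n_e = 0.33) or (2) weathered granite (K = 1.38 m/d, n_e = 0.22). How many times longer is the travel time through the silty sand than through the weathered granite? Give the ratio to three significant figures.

Unit 1 (silty sand): v = 1.59×0.010/0.33 = 0.04818 m/d, t = 177/0.04818 = 3674 d
Unit 2 (weathered granite): v = 1.38×0.010/0.22 = 0.06273 m/d, t = 177/0.06273 = 2822 d
t(silty sand) / t(weathered granite) = 3674/2822 = 1.30

1.30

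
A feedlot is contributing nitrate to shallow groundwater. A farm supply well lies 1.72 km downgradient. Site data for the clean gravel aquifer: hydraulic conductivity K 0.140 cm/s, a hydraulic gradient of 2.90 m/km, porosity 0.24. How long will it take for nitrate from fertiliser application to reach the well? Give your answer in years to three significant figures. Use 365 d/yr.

K = 0.140 cm/s × 864 = 121.0 m/d
Darcy flux q = K·i = 121.0 × 0.0029 = 0.3508 m/d
v = Ki/n = 121.0·0.0029/0.24 = 1.462 m/d
L = 1.72 km = 1720 m
t = L / v = 1720 / 1.462 = 1177 d
   = 1177 / 365 = 3.22 yr

3.22 years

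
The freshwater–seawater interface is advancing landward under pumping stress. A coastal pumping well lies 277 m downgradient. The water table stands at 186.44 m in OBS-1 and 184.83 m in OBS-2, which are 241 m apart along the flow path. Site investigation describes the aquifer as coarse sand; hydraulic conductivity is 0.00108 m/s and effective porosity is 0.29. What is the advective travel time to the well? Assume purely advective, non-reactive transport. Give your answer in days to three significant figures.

129 days

Hydraulic gradient i = (186.44 − 184.83) / 241 = 1.61 / 241 = 0.006680
K = 0.00108 m/s × 86400 s/d = 93.31 m/d
q = Ki = 93.31 × 0.006680 = 0.6234 m/d
v_s = q/n_e = 0.6234/0.29 = 2.150 m/d
t = L / v = 277 / 2.150 = 128.9 d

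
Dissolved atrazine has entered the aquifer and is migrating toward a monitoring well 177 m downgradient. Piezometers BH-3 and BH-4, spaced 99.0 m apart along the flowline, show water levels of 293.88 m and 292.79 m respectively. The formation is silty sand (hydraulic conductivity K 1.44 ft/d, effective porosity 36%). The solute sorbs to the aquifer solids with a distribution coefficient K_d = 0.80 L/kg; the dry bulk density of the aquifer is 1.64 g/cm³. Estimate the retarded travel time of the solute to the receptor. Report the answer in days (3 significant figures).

61200 days

Hydraulic gradient i = (293.88 − 292.79) / 99.0 = 1.09 / 99.0 = 0.01101
K = 1.44 ft/d × 0.3048 = 0.4389 m/d
Darcy flux q = K·i = 0.4389 × 0.01101 = 0.004832 m/d
v = Ki/n = 0.4389·0.01101/0.36 = 0.01342 m/d
Retardation R = 1 + ρ_b·K_d/n = 1 + 1.64×0.80/0.36 = 4.644
Contaminant velocity v_c = v/R = 0.01342/4.644 = 0.002890 m/d
t = L/v_c = 177/0.002890 = 61240 d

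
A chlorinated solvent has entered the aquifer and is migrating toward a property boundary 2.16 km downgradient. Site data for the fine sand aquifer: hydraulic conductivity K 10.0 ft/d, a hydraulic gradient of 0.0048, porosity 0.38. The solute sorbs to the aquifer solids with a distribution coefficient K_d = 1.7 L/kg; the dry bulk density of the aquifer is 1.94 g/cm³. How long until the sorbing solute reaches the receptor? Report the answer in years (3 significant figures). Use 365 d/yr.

1490 years

K = 10.0 ft/d × 0.3048 = 3.048 m/d
q = Ki = 3.048 × 0.0048 = 0.01463 m/d
Seepage velocity v = q / n = 0.01463 / 0.38 = 0.03850 m/d
Retardation R = 1 + ρ_b·K_d/n = 1 + 1.94×1.7/0.38 = 9.679
Contaminant velocity v_c = v/R = 0.03850/9.679 = 0.003978 m/d
L = 2.16 km = 2160 m
t = L/v_c = 2160/0.003978 = 543000 d
   = 543000/365 = 1490 yr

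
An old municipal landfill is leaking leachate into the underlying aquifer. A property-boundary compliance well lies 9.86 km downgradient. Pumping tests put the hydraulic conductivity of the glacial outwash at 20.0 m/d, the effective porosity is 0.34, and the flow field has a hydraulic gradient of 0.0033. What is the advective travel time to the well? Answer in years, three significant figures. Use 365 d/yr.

Darcy flux q = K·i = 20.0 × 0.0033 = 0.06600 m/d
v_s = q/n_e = 0.06600/0.34 = 0.1941 m/d
L = 9.86 km = 9860 m
t = L / v = 9860 / 0.1941 = 50790 d
   = 50790 / 365 = 139 yr

139 years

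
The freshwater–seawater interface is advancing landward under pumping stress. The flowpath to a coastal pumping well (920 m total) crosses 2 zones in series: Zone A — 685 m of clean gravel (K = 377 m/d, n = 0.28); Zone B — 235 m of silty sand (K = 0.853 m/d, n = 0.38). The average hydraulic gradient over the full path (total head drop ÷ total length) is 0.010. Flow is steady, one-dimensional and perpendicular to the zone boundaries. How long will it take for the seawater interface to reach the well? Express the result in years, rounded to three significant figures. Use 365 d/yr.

23.2 years

For zones in series the flux q is common to all zones; the equivalent conductivity is the harmonic (thickness-weighted) mean, K_eq = L_total / Σ(L_j/K_j).
Σ(L/K) = 685/377 + 235/0.853 = 1.817 + 275.5 = 277.3 d
K_eq = L_total / Σ(L/K) = 920 / 277.3 = 3.318 m/d
q = K_eq · i = 3.318 × 0.010 = 0.03318 m/d (same in every zone)
Zone A: v = q/n = 0.03318/0.28 = 0.1185 m/d → t_A = 685/0.1185 = 5781 d
Zone B: v = q/n = 0.03318/0.38 = 0.08730 m/d → t_B = 235/0.08730 = 2692 d
Total t = 5781 + 2692 = 8473 d
   = 8473 / 365 = 23.2 yr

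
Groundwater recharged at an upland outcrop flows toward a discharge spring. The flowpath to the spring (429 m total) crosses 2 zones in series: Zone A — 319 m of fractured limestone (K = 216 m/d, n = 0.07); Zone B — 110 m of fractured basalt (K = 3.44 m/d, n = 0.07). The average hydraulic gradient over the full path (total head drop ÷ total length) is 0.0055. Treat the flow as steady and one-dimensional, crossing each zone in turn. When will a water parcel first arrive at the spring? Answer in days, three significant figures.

426 days

For zones in series the flux q is common to all zones; the equivalent conductivity is the harmonic (thickness-weighted) mean, K_eq = L_total / Σ(L_j/K_j).
Σ(L/K) = 319/216 + 110/3.44 = 1.477 + 31.98 = 33.45 d
K_eq = L_total / Σ(L/K) = 429 / 33.45 = 12.82 m/d
q = K_eq · i = 12.82 × 0.0055 = 0.07053 m/d (same in every zone)
Zone A: v = q/n = 0.07053/0.07 = 1.008 m/d → t_A = 319/1.008 = 316.6 d
Zone B: v = q/n = 0.07053/0.07 = 1.008 m/d → t_B = 110/1.008 = 109.2 d
Total t = 316.6 + 109.2 = 425.8 d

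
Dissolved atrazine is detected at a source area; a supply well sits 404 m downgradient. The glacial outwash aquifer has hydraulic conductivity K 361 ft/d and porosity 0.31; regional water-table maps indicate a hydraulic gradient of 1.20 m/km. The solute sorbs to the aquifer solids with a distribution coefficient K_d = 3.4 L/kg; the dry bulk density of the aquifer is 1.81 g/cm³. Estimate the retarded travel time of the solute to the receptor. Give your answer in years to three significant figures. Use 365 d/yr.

K = 361 ft/d × 0.3048 = 110.0 m/d
q = Ki = 110.0 × 0.0012 = 0.1320 m/d
v_s = q/n_e = 0.1320/0.31 = 0.4259 m/d
Retardation R = 1 + ρ_b·K_d/n = 1 + 1.81×3.4/0.31 = 20.85
Contaminant velocity v_c = v/R = 0.4259/20.85 = 0.02043 m/d
t = L/v_c = 404/0.02043 = 19780 d
   = 19780/365 = 54.2 yr

54.2 years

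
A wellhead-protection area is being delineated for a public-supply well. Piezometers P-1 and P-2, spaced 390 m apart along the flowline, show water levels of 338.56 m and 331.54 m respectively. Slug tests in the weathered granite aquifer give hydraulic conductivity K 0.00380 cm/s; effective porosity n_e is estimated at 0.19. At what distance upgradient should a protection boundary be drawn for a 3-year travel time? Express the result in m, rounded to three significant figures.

341 m

Hydraulic gradient i = (338.56 − 331.54) / 390 = 7.02 / 390 = 0.01800
K = 0.00380 cm/s × 864 = 3.283 m/d
Specific discharge q = 3.283 × 0.01800 = 0.05910 m/d
v_s = q/n_e = 0.05910/0.19 = 0.3110 m/d
T = 3 yr × 365 = 1095 d
L = v × T = 0.3110 × 1095 = 340.6 m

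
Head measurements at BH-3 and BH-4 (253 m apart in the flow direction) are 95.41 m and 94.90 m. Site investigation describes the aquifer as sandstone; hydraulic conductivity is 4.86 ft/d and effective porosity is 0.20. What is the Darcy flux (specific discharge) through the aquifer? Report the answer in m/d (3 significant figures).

0.00299 m/d

Hydraulic gradient i = (95.41 − 94.90) / 253 = 0.51 / 253 = 0.002016
K = 4.86 ft/d × 0.3048 = 1.481 m/d
Darcy flux q = K·i = 1.481 × 0.002016 = 0.002986 m/d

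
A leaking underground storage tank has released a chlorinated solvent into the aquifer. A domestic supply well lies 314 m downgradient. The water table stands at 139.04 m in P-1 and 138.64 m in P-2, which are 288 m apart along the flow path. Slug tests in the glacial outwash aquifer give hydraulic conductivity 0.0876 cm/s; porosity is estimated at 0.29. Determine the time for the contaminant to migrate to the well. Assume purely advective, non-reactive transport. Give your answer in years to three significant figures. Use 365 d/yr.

Hydraulic gradient i = (139.04 − 138.64) / 288 = 0.40 / 288 = 0.001389
K = 0.0876 cm/s × 864 = 75.69 m/d
Specific discharge q = 75.69 × 0.001389 = 0.1051 m/d
Average linear velocity = 0.1051 / 0.29 = 0.3625 m/d
t = L / v = 314 / 0.3625 = 866.2 d
   = 866.2 / 365 = 2.37 yr

2.37 years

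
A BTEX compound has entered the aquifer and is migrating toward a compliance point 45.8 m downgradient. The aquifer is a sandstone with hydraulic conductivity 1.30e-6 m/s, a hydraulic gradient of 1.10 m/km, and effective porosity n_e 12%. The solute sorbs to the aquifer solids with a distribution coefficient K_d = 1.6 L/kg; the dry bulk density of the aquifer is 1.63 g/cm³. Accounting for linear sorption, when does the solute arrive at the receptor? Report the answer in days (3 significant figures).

K = 1.30e-6 m/s × 86400 s/d = 0.1123 m/d
Darcy flux q = K·i = 0.1123 × 0.0011 = 1.236e-4 m/d
Seepage velocity v = q / n = 1.236e-4 / 0.12 = 0.001030 m/d
Retardation R = 1 + ρ_b·K_d/n = 1 + 1.63×1.6/0.12 = 22.73
Contaminant velocity v_c = v/R = 0.001030/22.73 = 4.529e-5 m/d
t = L/v_c = 45.8/4.529e-5 = 1.011e6 d

1.01e6 days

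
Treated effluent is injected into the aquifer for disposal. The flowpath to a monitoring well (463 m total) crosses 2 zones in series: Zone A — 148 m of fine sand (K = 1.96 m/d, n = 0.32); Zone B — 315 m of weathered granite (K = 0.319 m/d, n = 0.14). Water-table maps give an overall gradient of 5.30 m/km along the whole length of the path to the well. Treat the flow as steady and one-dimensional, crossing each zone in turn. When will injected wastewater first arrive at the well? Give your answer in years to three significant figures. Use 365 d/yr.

109 years

For zones in series the flux q is common to all zones; the equivalent conductivity is the harmonic (thickness-weighted) mean, K_eq = L_total / Σ(L_j/K_j).
Σ(L/K) = 148/1.96 + 315/0.319 = 75.51 + 987.5 = 1063 d
K_eq = L_total / Σ(L/K) = 463 / 1063 = 0.4356 m/d
q = K_eq · i = 0.4356 × 0.0053 = 0.002309 m/d (same in every zone)
Zone A: v = q/n = 0.002309/0.32 = 0.007214 m/d → t_A = 148/0.007214 = 20520 d
Zone B: v = q/n = 0.002309/0.14 = 0.01649 m/d → t_B = 315/0.01649 = 19100 d
Total t = 20520 + 19100 = 39620 d
   = 39620 / 365 = 109 yr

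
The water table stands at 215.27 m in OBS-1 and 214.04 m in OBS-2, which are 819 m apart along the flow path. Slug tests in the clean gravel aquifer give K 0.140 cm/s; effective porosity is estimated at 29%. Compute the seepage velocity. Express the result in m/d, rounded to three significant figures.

0.626 m/d

Hydraulic gradient i = (215.27 − 214.04) / 819 = 1.23 / 819 = 0.001502
K = 0.140 cm/s × 864 = 121.0 m/d
Specific discharge q = 121.0 × 0.001502 = 0.1817 m/d
v_s = q/n_e = 0.1817/0.29 = 0.6264 m/d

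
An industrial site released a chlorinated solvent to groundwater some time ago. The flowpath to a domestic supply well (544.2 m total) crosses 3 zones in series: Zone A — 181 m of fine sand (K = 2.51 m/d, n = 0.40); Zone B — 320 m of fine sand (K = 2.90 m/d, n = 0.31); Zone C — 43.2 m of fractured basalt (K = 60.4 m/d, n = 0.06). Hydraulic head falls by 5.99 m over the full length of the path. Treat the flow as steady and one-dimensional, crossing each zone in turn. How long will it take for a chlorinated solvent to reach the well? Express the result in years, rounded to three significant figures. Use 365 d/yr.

Steady 1-D flow in series ⇒ the Darcy flux q is identical in every zone and the zone head losses add (resistances L/K in series).
Σ(L/K) = 181/2.51 + 320/2.90 + 43.2/60.4 = 72.11 + 110.3 + 0.7152 = 183.2 d
q = ΔH / Σ(L/K) = 5.99 / 183.2 = 0.03270 m/d (same in every zone)
Zone A: v = q/n = 0.03270/0.40 = 0.08175 m/d → t_A = 181/0.08175 = 2214 d
Zone B: v = q/n = 0.03270/0.31 = 0.1055 m/d → t_B = 320/0.1055 = 3033 d
Zone C: v = q/n = 0.03270/0.06 = 0.5450 m/d → t_C = 43.2/0.5450 = 79.26 d
Total t = 2214 + 3033 + 79.26 = 5327 d
   = 5327 / 365 = 14.6 yr

14.6 years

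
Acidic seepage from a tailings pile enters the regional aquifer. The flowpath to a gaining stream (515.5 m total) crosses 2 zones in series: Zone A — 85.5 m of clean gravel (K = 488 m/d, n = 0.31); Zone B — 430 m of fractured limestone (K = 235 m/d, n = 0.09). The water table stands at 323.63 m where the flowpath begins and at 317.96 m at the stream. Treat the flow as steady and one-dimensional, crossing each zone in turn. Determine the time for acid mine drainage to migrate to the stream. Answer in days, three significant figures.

Total head drop ΔH = 323.63 − 317.96 = 5.67 m
Steady 1-D flow in series ⇒ the Darcy flux q is identical in every zone and the zone head losses add (resistances L/K in series).
Σ(L/K) = 85.5/488 + 430/235 = 0.1752 + 1.830 = 2.005 d
q = ΔH / Σ(L/K) = 5.67 / 2.005 = 2.828 m/d (same in every zone)
Zone A: v = q/n = 2.828/0.31 = 9.122 m/d → t_A = 85.5/9.122 = 9.373 d
Zone B: v = q/n = 2.828/0.09 = 31.42 m/d → t_B = 430/31.42 = 13.68 d
Total t = 9.373 + 13.68 = 23.06 d

23.1 days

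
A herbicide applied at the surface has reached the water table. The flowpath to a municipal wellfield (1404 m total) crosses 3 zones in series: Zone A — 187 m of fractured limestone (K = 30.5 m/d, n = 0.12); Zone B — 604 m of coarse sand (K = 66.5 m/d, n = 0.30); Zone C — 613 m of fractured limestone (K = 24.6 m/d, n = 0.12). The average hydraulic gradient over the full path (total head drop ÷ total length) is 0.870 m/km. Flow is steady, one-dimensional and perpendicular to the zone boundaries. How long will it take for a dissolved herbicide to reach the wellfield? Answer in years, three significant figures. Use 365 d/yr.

25.0 years

For zones in series the flux q is common to all zones; the equivalent conductivity is the harmonic (thickness-weighted) mean, K_eq = L_total / Σ(L_j/K_j).
Σ(L/K) = 187/30.5 + 604/66.5 + 613/24.6 = 6.131 + 9.083 + 24.92 = 40.13 d
K_eq = L_total / Σ(L/K) = 1404 / 40.13 = 34.98 m/d
q = K_eq · i = 34.98 × 8.7e-4 = 0.03044 m/d (same in every zone)
Zone A: v = q/n = 0.03044/0.12 = 0.2536 m/d → t_A = 187/0.2536 = 737.3 d
Zone B: v = q/n = 0.03044/0.30 = 0.1015 m/d → t_B = 604/0.1015 = 5953 d
Zone C: v = q/n = 0.03044/0.12 = 0.2536 m/d → t_C = 613/0.2536 = 2417 d
Total t = 737.3 + 5953 + 2417 = 9108 d
   = 9108 / 365 = 25.0 yr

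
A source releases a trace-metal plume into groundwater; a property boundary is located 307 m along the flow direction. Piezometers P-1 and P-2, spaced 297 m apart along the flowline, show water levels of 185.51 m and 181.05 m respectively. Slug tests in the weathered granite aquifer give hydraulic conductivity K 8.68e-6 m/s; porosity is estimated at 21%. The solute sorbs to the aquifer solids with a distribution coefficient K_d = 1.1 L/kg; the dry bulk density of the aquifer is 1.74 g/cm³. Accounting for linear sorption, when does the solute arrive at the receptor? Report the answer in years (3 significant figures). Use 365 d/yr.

Hydraulic gradient i = (185.51 − 181.05) / 297 = 4.46 / 297 = 0.01502
K = 8.68e-6 m/s × 86400 s/d = 0.7500 m/d
q = Ki = 0.7500 × 0.01502 = 0.01126 m/d
Average linear velocity = 0.01126 / 0.21 = 0.05363 m/d
Retardation R = 1 + ρ_b·K_d/n = 1 + 1.74×1.1/0.21 = 10.11
Contaminant velocity v_c = v/R = 0.05363/10.11 = 0.005302 m/d
t = L/v_c = 307/0.005302 = 57900 d
   = 57900/365 = 159 yr

159 years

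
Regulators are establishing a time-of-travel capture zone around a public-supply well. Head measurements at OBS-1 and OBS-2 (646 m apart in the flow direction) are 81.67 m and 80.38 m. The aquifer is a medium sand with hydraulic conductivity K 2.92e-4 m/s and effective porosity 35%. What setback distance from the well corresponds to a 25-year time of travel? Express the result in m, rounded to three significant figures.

Hydraulic gradient i = (81.67 − 80.38) / 646 = 1.29 / 646 = 0.001997
K = 2.92e-4 m/s × 86400 s/d = 25.23 m/d
Darcy flux q = K·i = 25.23 × 0.001997 = 0.05038 m/d
v_s = q/n_e = 0.05038/0.35 = 0.1439 m/d
T = 25 yr × 365 = 9125 d
L = v × T = 0.1439 × 9125 = 1313 m

1310 m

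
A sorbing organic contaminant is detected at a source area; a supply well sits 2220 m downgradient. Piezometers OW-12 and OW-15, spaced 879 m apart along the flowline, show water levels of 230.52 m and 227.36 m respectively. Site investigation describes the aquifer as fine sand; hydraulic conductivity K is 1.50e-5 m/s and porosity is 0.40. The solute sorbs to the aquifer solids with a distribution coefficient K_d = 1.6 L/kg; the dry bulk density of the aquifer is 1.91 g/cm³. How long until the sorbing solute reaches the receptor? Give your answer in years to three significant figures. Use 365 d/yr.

Hydraulic gradient i = (230.52 − 227.36) / 879 = 3.16 / 879 = 0.003595
K = 1.50e-5 m/s × 86400 s/d = 1.296 m/d
Darcy flux q = K·i = 1.296 × 0.003595 = 0.004659 m/d
Average linear velocity = 0.004659 / 0.40 = 0.01165 m/d
Retardation R = 1 + ρ_b·K_d/n = 1 + 1.91×1.6/0.40 = 8.640
Contaminant velocity v_c = v/R = 0.01165/8.640 = 0.001348 m/d
t = L/v_c = 2220/0.001348 = 1.647e6 d
   = 1.647e6/365 = 4510 yr

4510 years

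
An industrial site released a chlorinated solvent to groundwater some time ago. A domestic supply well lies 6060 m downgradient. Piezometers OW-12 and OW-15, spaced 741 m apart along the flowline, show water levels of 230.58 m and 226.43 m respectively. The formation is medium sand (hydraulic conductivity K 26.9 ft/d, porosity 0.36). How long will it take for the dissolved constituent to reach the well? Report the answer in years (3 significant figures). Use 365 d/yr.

130 years

Hydraulic gradient i = (230.58 − 226.43) / 741 = 4.15 / 741 = 0.005601
K = 26.9 ft/d × 0.3048 = 8.199 m/d
Specific discharge q = 8.199 × 0.005601 = 0.04592 m/d
Average linear velocity = 0.04592 / 0.36 = 0.1276 m/d
t = L / v = 6060 / 0.1276 = 47510 d
   = 47510 / 365 = 130 yr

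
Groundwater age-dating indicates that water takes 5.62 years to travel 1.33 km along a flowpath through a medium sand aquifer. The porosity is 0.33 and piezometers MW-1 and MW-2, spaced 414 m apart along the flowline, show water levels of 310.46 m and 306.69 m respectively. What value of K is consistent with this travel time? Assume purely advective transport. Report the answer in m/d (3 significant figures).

23.5 m/d

Hydraulic gradient i = (310.46 − 306.69) / 414 = 3.77 / 414 = 0.009106
t = 5.62 years = 2051 d
L = 1.33 km = 1330 m
v = L / t = 1330 / 2051 = 0.6484 m/d
K = v · n / i = 0.6484 × 0.33 / 0.009106 = 23.5 m/d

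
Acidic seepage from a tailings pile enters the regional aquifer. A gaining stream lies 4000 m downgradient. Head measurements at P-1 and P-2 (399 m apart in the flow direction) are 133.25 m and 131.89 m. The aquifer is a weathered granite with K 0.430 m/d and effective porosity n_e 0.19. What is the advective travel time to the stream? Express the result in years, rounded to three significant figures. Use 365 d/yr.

Hydraulic gradient i = (133.25 − 131.89) / 399 = 1.36 / 399 = 0.003409
Specific discharge q = 0.430 × 0.003409 = 0.001466 m/d
v = Ki/n = 0.430·0.003409/0.19 = 0.007714 m/d
t = L / v = 4000 / 0.007714 = 518500 d
   = 518500 / 365 = 1420 yr

1420 years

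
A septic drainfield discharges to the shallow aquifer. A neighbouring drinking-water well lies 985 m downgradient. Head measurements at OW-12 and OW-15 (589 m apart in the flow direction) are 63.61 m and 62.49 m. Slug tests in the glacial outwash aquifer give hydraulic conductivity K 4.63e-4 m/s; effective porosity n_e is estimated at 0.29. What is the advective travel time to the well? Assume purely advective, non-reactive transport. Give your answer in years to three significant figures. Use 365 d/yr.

Hydraulic gradient i = (63.61 − 62.49) / 589 = 1.12 / 589 = 0.001902
K = 4.63e-4 m/s × 86400 s/d = 40.00 m/d
q = Ki = 40.00 × 0.001902 = 0.07607 m/d
Average linear velocity = 0.07607 / 0.29 = 0.2623 m/d
t = L / v = 985 / 0.2623 = 3755 d
   = 3755 / 365 = 10.3 yr

10.3 years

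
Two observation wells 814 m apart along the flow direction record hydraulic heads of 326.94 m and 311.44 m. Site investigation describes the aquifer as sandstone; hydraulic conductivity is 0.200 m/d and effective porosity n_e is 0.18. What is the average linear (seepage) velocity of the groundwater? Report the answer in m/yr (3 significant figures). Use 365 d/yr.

Hydraulic gradient i = (326.94 − 311.44) / 814 = 15.50 / 814 = 0.01904
Specific discharge q = 0.200 × 0.01904 = 0.003808 m/d
Seepage velocity v = q / n = 0.003808 / 0.18 = 0.02116 m/d
   = 0.02116 × 365 = 7.72 m/yr

7.72 m/yr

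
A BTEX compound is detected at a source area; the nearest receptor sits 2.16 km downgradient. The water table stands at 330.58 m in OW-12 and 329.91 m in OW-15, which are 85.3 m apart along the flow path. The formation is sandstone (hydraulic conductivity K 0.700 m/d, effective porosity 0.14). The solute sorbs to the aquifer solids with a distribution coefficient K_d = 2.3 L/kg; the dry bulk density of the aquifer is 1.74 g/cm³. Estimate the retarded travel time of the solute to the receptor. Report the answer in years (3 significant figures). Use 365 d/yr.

4460 years

Hydraulic gradient i = (330.58 − 329.91) / 85.3 = 0.67 / 85.3 = 0.007855
Darcy flux q = K·i = 0.700 × 0.007855 = 0.005498 m/d
v = Ki/n = 0.700·0.007855/0.14 = 0.03927 m/d
Retardation R = 1 + ρ_b·K_d/n = 1 + 1.74×2.3/0.14 = 29.59
Contaminant velocity v_c = v/R = 0.03927/29.59 = 0.001327 m/d
L = 2.16 km = 2160 m
t = L/v_c = 2160/0.001327 = 1.627e6 d
   = 1.627e6/365 = 4460 yr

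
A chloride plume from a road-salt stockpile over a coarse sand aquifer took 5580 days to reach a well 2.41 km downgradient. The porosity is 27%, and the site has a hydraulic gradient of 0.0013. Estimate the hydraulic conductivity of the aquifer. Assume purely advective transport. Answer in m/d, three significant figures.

L = 2.41 km = 2410 m
v = L / t = 2410 / 5580 = 0.4319 m/d
K = v · n / i = 0.4319 × 0.27 / 0.0013 = 89.7 m/d

89.7 m/d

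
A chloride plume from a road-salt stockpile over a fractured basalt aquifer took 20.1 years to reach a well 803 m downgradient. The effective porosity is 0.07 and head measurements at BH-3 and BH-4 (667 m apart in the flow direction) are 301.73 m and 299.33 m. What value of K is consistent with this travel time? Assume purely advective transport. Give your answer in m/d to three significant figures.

Hydraulic gradient i = (301.73 − 299.33) / 667 = 2.40 / 667 = 0.003598
t = 20.1 years = 7337 d
v = L / t = 803 / 7337 = 0.1095 m/d
K = v · n / i = 0.1095 × 0.07 / 0.003598 = 2.13 m/d

2.13 m/d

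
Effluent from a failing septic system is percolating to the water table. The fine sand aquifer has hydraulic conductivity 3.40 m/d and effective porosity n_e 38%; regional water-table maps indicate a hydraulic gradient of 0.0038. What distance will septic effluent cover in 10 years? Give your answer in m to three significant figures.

q = Ki = 3.40 × 0.0038 = 0.01292 m/d
v = Ki/n = 3.40·0.0038/0.38 = 0.03400 m/d
T = 10 yr × 365 = 3650 d
L = v × T = 0.03400 × 3650 = 124.1 m

124 m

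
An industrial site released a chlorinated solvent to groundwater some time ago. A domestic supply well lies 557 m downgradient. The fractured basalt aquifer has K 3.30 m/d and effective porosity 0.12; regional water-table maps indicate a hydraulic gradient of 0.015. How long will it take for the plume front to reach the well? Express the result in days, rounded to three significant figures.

1350 days

Specific discharge q = 3.30 × 0.015 = 0.04950 m/d
v_s = q/n_e = 0.04950/0.12 = 0.4125 m/d
t = L / v = 557 / 0.4125 = 1350 d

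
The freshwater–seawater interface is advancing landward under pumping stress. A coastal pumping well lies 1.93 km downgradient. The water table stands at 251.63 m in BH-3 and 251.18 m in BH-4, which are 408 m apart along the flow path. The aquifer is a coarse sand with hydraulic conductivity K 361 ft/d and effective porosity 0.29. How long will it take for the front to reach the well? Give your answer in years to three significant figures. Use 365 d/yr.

Hydraulic gradient i = (251.63 − 251.18) / 408 = 0.45 / 408 = 0.001103
K = 361 ft/d × 0.3048 = 110.0 m/d
Darcy flux q = K·i = 110.0 × 0.001103 = 0.1214 m/d
Average linear velocity = 0.1214 / 0.29 = 0.4185 m/d
L = 1.93 km = 1930 m
t = L / v = 1930 / 0.4185 = 4612 d
   = 4612 / 365 = 12.6 yr

12.6 years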